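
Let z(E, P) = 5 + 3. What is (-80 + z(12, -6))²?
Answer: 5184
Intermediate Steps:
z(E, P) = 8
(-80 + z(12, -6))² = (-80 + 8)² = (-72)² = 5184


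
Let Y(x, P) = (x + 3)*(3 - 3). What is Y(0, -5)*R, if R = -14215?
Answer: 0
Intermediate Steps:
Y(x, P) = 0 (Y(x, P) = (3 + x)*0 = 0)
Y(0, -5)*R = 0*(-14215) = 0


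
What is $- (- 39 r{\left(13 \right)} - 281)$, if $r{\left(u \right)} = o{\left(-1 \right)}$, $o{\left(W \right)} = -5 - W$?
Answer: $125$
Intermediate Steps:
$r{\left(u \right)} = -4$ ($r{\left(u \right)} = -5 - -1 = -5 + 1 = -4$)
$- (- 39 r{\left(13 \right)} - 281) = - (\left(-39\right) \left(-4\right) - 281) = - (156 - 281) = \left(-1\right) \left(-125\right) = 125$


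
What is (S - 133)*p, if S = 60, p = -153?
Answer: 11169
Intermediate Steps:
(S - 133)*p = (60 - 133)*(-153) = -73*(-153) = 11169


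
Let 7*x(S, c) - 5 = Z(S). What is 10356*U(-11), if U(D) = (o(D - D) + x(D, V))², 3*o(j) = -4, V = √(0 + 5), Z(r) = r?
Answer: 7304432/147 ≈ 49690.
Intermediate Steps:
V = √5 ≈ 2.2361
x(S, c) = 5/7 + S/7
o(j) = -4/3 (o(j) = (⅓)*(-4) = -4/3)
U(D) = (-13/21 + D/7)² (U(D) = (-4/3 + (5/7 + D/7))² = (-13/21 + D/7)²)
10356*U(-11) = 10356*((-13 + 3*(-11))²/441) = 10356*((-13 - 33)²/441) = 10356*((1/441)*(-46)²) = 10356*((1/441)*2116) = 10356*(2116/441) = 7304432/147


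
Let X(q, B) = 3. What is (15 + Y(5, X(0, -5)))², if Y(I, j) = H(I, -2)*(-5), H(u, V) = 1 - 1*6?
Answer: 1600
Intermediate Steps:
H(u, V) = -5 (H(u, V) = 1 - 6 = -5)
Y(I, j) = 25 (Y(I, j) = -5*(-5) = 25)
(15 + Y(5, X(0, -5)))² = (15 + 25)² = 40² = 1600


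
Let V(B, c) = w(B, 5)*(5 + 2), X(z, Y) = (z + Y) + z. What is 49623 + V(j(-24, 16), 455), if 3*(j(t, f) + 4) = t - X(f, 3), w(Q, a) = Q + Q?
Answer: 147875/3 ≈ 49292.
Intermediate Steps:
w(Q, a) = 2*Q
X(z, Y) = Y + 2*z (X(z, Y) = (Y + z) + z = Y + 2*z)
j(t, f) = -5 - 2*f/3 + t/3 (j(t, f) = -4 + (t - (3 + 2*f))/3 = -4 + (t + (-3 - 2*f))/3 = -4 + (-3 + t - 2*f)/3 = -4 + (-1 - 2*f/3 + t/3) = -5 - 2*f/3 + t/3)
V(B, c) = 14*B (V(B, c) = (2*B)*(5 + 2) = (2*B)*7 = 14*B)
49623 + V(j(-24, 16), 455) = 49623 + 14*(-5 - ⅔*16 + (⅓)*(-24)) = 49623 + 14*(-5 - 32/3 - 8) = 49623 + 14*(-71/3) = 49623 - 994/3 = 147875/3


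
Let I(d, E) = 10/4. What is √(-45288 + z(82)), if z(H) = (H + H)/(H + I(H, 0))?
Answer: 4*I*√478334/13 ≈ 212.81*I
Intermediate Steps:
I(d, E) = 5/2 (I(d, E) = 10*(¼) = 5/2)
z(H) = 2*H/(5/2 + H) (z(H) = (H + H)/(H + 5/2) = (2*H)/(5/2 + H) = 2*H/(5/2 + H))
√(-45288 + z(82)) = √(-45288 + 4*82/(5 + 2*82)) = √(-45288 + 4*82/(5 + 164)) = √(-45288 + 4*82/169) = √(-45288 + 4*82*(1/169)) = √(-45288 + 328/169) = √(-7653344/169) = 4*I*√478334/13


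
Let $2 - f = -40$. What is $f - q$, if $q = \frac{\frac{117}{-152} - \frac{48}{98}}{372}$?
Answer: $\frac{38792311}{923552} \approx 42.003$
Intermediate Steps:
$f = 42$ ($f = 2 - -40 = 2 + 40 = 42$)
$q = - \frac{3127}{923552}$ ($q = \left(117 \left(- \frac{1}{152}\right) - \frac{24}{49}\right) \frac{1}{372} = \left(- \frac{117}{152} - \frac{24}{49}\right) \frac{1}{372} = \left(- \frac{9381}{7448}\right) \frac{1}{372} = - \frac{3127}{923552} \approx -0.0033858$)
$f - q = 42 - - \frac{3127}{923552} = 42 + \frac{3127}{923552} = \frac{38792311}{923552}$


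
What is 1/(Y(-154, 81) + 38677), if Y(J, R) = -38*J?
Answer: 1/44529 ≈ 2.2457e-5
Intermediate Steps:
Y(J, R) = -38*J
1/(Y(-154, 81) + 38677) = 1/(-38*(-154) + 38677) = 1/(5852 + 38677) = 1/44529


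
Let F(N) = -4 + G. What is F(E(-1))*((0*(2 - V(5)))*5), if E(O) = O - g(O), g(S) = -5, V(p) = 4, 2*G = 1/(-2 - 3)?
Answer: 0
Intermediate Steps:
G = -⅒ (G = 1/(2*(-2 - 3)) = (½)/(-5) = (½)*(-⅕) = -⅒ ≈ -0.10000)
E(O) = 5 + O (E(O) = O - 1*(-5) = O + 5 = 5 + O)
F(N) = -41/10 (F(N) = -4 - ⅒ = -41/10)
F(E(-1))*((0*(2 - V(5)))*5) = -41*0*(2 - 1*4)*5/10 = -41*0*(2 - 4)*5/10 = -41*0*(-2)*5/10 = -0*5 = -41/10*0 = 0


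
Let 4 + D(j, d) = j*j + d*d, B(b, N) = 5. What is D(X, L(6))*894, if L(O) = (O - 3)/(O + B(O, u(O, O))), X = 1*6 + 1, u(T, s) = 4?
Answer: 4875876/121 ≈ 40297.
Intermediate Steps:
X = 7 (X = 6 + 1 = 7)
L(O) = (-3 + O)/(5 + O) (L(O) = (O - 3)/(O + 5) = (-3 + O)/(5 + O))
D(j, d) = -4 + d² + j² (D(j, d) = -4 + (j*j + d*d) = -4 + (j² + d²) = -4 + (d² + j²) = -4 + d² + j²)
D(X, L(6))*894 = (-4 + ((-3 + 6)/(5 + 6))² + 7²)*894 = (-4 + (3/11)² + 49)*894 = (-4 + 9/121 + 49)*894 = (5454/121)*894 = 4875876/121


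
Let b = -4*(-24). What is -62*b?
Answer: -5952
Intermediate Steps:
b = 96
-62*b = -62*96 = -5952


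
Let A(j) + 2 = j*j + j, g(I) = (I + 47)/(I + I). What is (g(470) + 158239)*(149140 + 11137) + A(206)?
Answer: 507244059907/20 ≈ 2.5362e+10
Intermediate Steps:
g(I) = (47 + I)/(2*I) (g(I) = (47 + I)/((2*I)) = (47 + I)*(1/(2*I)) = (47 + I)/(2*I))
A(j) = -2 + j + j² (A(j) = -2 + (j*j + j) = -2 + (j² + j) = -2 + (j + j²) = -2 + j + j²)
(g(470) + 158239)*(149140 + 11137) + A(206) = ((½)*(47 + 470)/470 + 158239)*(149140 + 11137) + (-2 + 206 + 206²) = ((½)*(1/470)*517 + 158239)*160277 + (-2 + 206 + 42436) = (11/20 + 158239)*160277 + 42640 = (3164791/20)*160277 + 42640 = 507243207107/20 + 42640 = 507244059907/20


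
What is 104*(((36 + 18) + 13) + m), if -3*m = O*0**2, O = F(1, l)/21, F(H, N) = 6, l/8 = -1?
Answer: 6968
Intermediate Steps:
l = -8 (l = 8*(-1) = -8)
O = 2/7 (O = 6/21 = 6*(1/21) = 2/7 ≈ 0.28571)
m = 0 (m = -2*0**2/21 = -2*0/21 = -1/3*0 = 0)
104*(((36 + 18) + 13) + m) = 104*(((36 + 18) + 13) + 0) = 104*((54 + 13) + 0) = 104*(67 + 0) = 104*67 = 6968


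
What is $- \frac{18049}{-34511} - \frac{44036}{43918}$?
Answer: $- \frac{363525207}{757827049} \approx -0.47969$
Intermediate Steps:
$- \frac{18049}{-34511} - \frac{44036}{43918} = \left(-18049\right) \left(- \frac{1}{34511}\right) - \frac{22018}{21959} = \frac{18049}{34511} - \frac{22018}{21959} = - \frac{363525207}{757827049}$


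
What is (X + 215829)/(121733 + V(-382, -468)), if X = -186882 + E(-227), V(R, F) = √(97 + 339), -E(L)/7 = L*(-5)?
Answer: 2556636466/14818922853 - 42004*√109/14818922853 ≈ 0.17250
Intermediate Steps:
E(L) = 35*L (E(L) = -7*L*(-5) = -(-35)*L = 35*L)
V(R, F) = 2*√109 (V(R, F) = √436 = 2*√109)
X = -194827 (X = -186882 + 35*(-227) = -186882 - 7945 = -194827)
(X + 215829)/(121733 + V(-382, -468)) = (-194827 + 215829)/(121733 + 2*√109) = 21002/(121733 + 2*√109)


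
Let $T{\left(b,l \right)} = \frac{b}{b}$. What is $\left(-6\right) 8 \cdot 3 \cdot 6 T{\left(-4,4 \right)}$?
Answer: $-864$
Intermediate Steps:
$T{\left(b,l \right)} = 1$
$\left(-6\right) 8 \cdot 3 \cdot 6 T{\left(-4,4 \right)} = \left(-6\right) 8 \cdot 3 \cdot 6 \cdot 1 = - 48 \cdot 18 \cdot 1 = \left(-48\right) 18 = -864$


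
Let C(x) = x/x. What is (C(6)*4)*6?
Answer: 24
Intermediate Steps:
C(x) = 1
(C(6)*4)*6 = (1*4)*6 = 4*6 = 24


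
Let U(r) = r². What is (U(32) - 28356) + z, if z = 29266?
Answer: 1934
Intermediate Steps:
(U(32) - 28356) + z = (32² - 28356) + 29266 = (1024 - 28356) + 29266 = -27332 + 29266 = 1934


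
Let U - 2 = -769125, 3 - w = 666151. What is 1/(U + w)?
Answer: -1/1435271 ≈ -6.9673e-7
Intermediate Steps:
w = -666148 (w = 3 - 1*666151 = 3 - 666151 = -666148)
U = -769123 (U = 2 - 769125 = -769123)
1/(U + w) = 1/(-769123 - 666148) = 1/(-1435271) = -1/1435271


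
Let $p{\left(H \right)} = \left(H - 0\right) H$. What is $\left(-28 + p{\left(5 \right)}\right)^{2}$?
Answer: $9$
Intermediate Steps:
$p{\left(H \right)} = H^{2}$ ($p{\left(H \right)} = \left(H + 0\right) H = H H = H^{2}$)
$\left(-28 + p{\left(5 \right)}\right)^{2} = \left(-28 + 5^{2}\right)^{2} = \left(-28 + 25\right)^{2} = \left(-3\right)^{2} = 9$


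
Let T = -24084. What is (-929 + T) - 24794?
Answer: -49807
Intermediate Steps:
(-929 + T) - 24794 = (-929 - 24084) - 24794 = -25013 - 24794 = -49807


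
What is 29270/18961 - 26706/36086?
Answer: 274932377/342113323 ≈ 0.80363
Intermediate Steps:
29270/18961 - 26706/36086 = 29270*(1/18961) - 26706*1/36086 = 29270/18961 - 13353/18043 = 274932377/342113323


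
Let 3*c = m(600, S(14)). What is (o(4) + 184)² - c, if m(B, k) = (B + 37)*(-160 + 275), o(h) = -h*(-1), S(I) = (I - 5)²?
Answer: 32777/3 ≈ 10926.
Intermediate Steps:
S(I) = (-5 + I)²
o(h) = h
m(B, k) = 4255 + 115*B (m(B, k) = (37 + B)*115 = 4255 + 115*B)
c = 73255/3 (c = (4255 + 115*600)/3 = (4255 + 69000)/3 = (⅓)*73255 = 73255/3 ≈ 24418.)
(o(4) + 184)² - c = (4 + 184)² - 1*73255/3 = 188² - 73255/3 = 35344 - 73255/3 = 32777/3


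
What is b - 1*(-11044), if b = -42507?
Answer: -31463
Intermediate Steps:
b - 1*(-11044) = -42507 - 1*(-11044) = -42507 + 11044 = -31463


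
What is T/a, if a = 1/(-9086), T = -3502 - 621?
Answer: 37461578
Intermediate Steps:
T = -4123
a = -1/9086 ≈ -0.00011006
T/a = -4123/(-1/9086) = -4123*(-9086) = 37461578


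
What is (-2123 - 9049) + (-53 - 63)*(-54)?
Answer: -4908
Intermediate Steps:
(-2123 - 9049) + (-53 - 63)*(-54) = -11172 - 116*(-54) = -11172 + 6264 = -4908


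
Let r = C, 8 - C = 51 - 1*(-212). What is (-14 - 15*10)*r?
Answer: 41820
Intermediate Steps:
C = -255 (C = 8 - (51 - 1*(-212)) = 8 - (51 + 212) = 8 - 1*263 = 8 - 263 = -255)
r = -255
(-14 - 15*10)*r = (-14 - 15*10)*(-255) = (-14 - 150)*(-255) = -164*(-255) = 41820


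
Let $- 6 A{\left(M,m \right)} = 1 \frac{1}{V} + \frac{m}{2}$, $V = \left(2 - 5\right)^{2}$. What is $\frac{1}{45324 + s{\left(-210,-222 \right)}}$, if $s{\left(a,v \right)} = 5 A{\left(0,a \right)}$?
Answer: $\frac{27}{1226108} \approx 2.2021 \cdot 10^{-5}$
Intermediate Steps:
$V = 9$ ($V = \left(-3\right)^{2} = 9$)
$A{\left(M,m \right)} = - \frac{1}{54} - \frac{m}{12}$ ($A{\left(M,m \right)} = - \frac{1 \cdot \frac{1}{9} + \frac{m}{2}}{6} = - \frac{1 \cdot \frac{1}{9} + m \frac{1}{2}}{6} = - \frac{\frac{1}{9} + \frac{m}{2}}{6} = - \frac{1}{54} - \frac{m}{12}$)
$s{\left(a,v \right)} = - \frac{5}{54} - \frac{5 a}{12}$ ($s{\left(a,v \right)} = 5 \left(- \frac{1}{54} - \frac{a}{12}\right) = - \frac{5}{54} - \frac{5 a}{12}$)
$\frac{1}{45324 + s{\left(-210,-222 \right)}} = \frac{1}{45324 - - \frac{2360}{27}} = \frac{1}{45324 + \left(- \frac{5}{54} + \frac{175}{2}\right)} = \frac{1}{45324 + \frac{2360}{27}} = \frac{1}{\frac{1226108}{27}} = \frac{27}{1226108}$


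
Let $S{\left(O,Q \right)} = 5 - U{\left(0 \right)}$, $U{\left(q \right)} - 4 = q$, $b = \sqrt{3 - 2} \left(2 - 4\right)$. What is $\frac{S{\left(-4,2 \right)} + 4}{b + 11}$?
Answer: $\frac{5}{9} \approx 0.55556$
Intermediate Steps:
$b = -2$ ($b = \sqrt{1} \left(-2\right) = 1 \left(-2\right) = -2$)
$U{\left(q \right)} = 4 + q$
$S{\left(O,Q \right)} = 1$ ($S{\left(O,Q \right)} = 5 - \left(4 + 0\right) = 5 - 4 = 1$)
$\frac{S{\left(-4,2 \right)} + 4}{b + 11} = \frac{1 + 4}{-2 + 11} = \frac{5}{9}$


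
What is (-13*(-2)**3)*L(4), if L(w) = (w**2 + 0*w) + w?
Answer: 2080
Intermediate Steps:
L(w) = w + w**2 (L(w) = (w**2 + 0) + w = w**2 + w = w + w**2)
(-13*(-2)**3)*L(4) = (-13*(-2)**3)*(4*(1 + 4)) = (-13*(-8))*(4*5) = 104*20 = 2080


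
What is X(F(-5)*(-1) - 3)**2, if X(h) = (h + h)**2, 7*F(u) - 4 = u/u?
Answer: 7311616/2401 ≈ 3045.2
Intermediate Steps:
F(u) = 5/7 (F(u) = 4/7 + (u/u)/7 = 4/7 + (1/7)*1 = 4/7 + 1/7 = 5/7)
X(h) = 4*h**2 (X(h) = (2*h)**2 = 4*h**2)
X(F(-5)*(-1) - 3)**2 = (4*((5/7)*(-1) - 3)**2)**2 = (4*(-5/7 - 3)**2)**2 = (4*(-26/7)**2)**2 = (4*(676/49))**2 = (2704/49)**2 = 7311616/2401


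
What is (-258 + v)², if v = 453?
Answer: 38025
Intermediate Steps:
(-258 + v)² = (-258 + 453)² = 195² = 38025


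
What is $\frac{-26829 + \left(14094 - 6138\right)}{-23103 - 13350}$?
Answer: $\frac{6291}{12151} \approx 0.51774$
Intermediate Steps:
$\frac{-26829 + \left(14094 - 6138\right)}{-23103 - 13350} = \frac{-26829 + \left(14094 - 6138\right)}{-36453} = \left(-26829 + 7956\right) \left(- \frac{1}{36453}\right) = \left(-18873\right) \left(- \frac{1}{36453}\right) = \frac{6291}{12151}$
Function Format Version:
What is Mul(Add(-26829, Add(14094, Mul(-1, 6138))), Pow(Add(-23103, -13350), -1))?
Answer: Rational(6291, 12151) ≈ 0.51774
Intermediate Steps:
Mul(Add(-26829, Add(14094, Mul(-1, 6138))), Pow(Add(-23103, -13350), -1)) = Mul(Add(-26829, Add(14094, -6138)), Pow(-36453, -1)) = Mul(Add(-26829, 7956), Rational(-1, 36453)) = Mul(-18873, Rational(-1, 36453)) = Rational(6291, 12151)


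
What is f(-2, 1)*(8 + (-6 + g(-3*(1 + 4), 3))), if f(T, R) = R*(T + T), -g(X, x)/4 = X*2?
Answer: -488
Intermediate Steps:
g(X, x) = -8*X (g(X, x) = -4*X*2 = -8*X)
f(T, R) = 2*R*T (f(T, R) = R*(2*T) = 2*R*T)
f(-2, 1)*(8 + (-6 + g(-3*(1 + 4), 3))) = (2*1*(-2))*(8 + (-6 - (-24)*(1 + 4))) = -4*(8 + (-6 - (-24)*5)) = -4*(8 + (-6 - 8*(-15))) = -4*(8 + (-6 + 120)) = -4*(8 + 114) = -4*122 = -488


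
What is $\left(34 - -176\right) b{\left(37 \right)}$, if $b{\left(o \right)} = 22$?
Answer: $4620$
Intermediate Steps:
$\left(34 - -176\right) b{\left(37 \right)} = \left(34 - -176\right) 22 = \left(34 + 176\right) 22 = 210 \cdot 22 = 4620$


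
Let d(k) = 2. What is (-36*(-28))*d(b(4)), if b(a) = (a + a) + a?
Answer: 2016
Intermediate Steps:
b(a) = 3*a (b(a) = 2*a + a = 3*a)
(-36*(-28))*d(b(4)) = -36*(-28)*2 = 1008*2 = 2016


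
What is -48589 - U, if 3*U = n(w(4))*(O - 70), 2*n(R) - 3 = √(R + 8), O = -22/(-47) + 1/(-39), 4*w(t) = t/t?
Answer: -177999775/3666 + 127499*√33/21996 ≈ -48521.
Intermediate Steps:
w(t) = ¼ (w(t) = (t/t)/4 = (¼)*1 = ¼)
O = 811/1833 (O = -22*(-1/47) + 1*(-1/39) = 22/47 - 1/39 = 811/1833 ≈ 0.44244)
n(R) = 3/2 + √(8 + R)/2 (n(R) = 3/2 + √(R + 8)/2 = 3/2 + √(8 + R)/2)
U = -127499/3666 - 127499*√33/21996 (U = ((3/2 + √(8 + ¼)/2)*(811/1833 - 70))/3 = ((3/2 + √(33/4)/2)*(-127499/1833))/3 = ((3/2 + (√33/2)/2)*(-127499/1833))/3 = ((3/2 + √33/4)*(-127499/1833))/3 = (-127499/1222 - 127499*√33/7332)/3 = -127499/3666 - 127499*√33/21996 ≈ -68.077)
-48589 - U = -48589 - (-127499/3666 - 127499*√33/21996) = -48589 + (127499/3666 + 127499*√33/21996) = -177999775/3666 + 127499*√33/21996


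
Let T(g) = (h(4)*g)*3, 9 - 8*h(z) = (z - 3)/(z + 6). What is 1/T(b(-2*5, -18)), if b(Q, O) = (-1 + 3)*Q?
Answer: -4/267 ≈ -0.014981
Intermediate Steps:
h(z) = 9/8 - (-3 + z)/(8*(6 + z)) (h(z) = 9/8 - (z - 3)/(8*(z + 6)) = 9/8 - (-3 + z)/(8*(6 + z)))
b(Q, O) = 2*Q
T(g) = 267*g/80 (T(g) = (((57/8 + 4)/(6 + 4))*g)*3 = (((89/8)/10)*g)*3 = (((⅒)*(89/8))*g)*3 = (89*g/80)*3 = 267*g/80)
1/T(b(-2*5, -18)) = 1/(267*(2*(-2*5))/80) = 1/(267*(2*(-10))/80) = 1/((267/80)*(-20)) = 1/(-267/4) = -4/267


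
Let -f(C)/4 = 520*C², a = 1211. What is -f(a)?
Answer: 3050363680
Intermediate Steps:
f(C) = -2080*C²
-f(a) = -(-2080)*1211² = -(-2080)*1466521 = -1*(-3050363680) = 3050363680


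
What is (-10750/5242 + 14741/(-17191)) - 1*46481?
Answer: -2094453854677/45057611 ≈ -46484.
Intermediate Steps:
(-10750/5242 + 14741/(-17191)) - 1*46481 = (-10750*1/5242 + 14741*(-1/17191)) - 46481 = (-5375/2621 - 14741/17191) - 46481 = -131037786/45057611 - 46481 = -2094453854677/45057611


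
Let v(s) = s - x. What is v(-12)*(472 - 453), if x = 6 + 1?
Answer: -361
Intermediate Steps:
x = 7
v(s) = -7 + s (v(s) = s - 1*7 = s - 7 = -7 + s)
v(-12)*(472 - 453) = (-7 - 12)*(472 - 453) = -19*19 = -361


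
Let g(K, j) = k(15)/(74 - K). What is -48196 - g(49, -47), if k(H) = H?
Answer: -240983/5 ≈ -48197.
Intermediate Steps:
g(K, j) = 15/(74 - K)
-48196 - g(49, -47) = -48196 - (-15)/(-74 + 49) = -48196 - (-15)/(-25) = -48196 - (-15)*(-1)/25 = -48196 - 1*⅗ = -48196 - ⅗ = -240983/5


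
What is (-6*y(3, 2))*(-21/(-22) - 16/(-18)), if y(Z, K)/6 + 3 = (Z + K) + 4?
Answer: -4380/11 ≈ -398.18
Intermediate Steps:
y(Z, K) = 6 + 6*K + 6*Z (y(Z, K) = -18 + 6*((Z + K) + 4) = -18 + 6*((K + Z) + 4) = -18 + 6*(4 + K + Z) = -18 + (24 + 6*K + 6*Z) = 6 + 6*K + 6*Z)
(-6*y(3, 2))*(-21/(-22) - 16/(-18)) = (-6*(6 + 6*2 + 6*3))*(-21/(-22) - 16/(-18)) = (-6*(6 + 12 + 18))*(-21*(-1/22) - 16*(-1/18)) = (-6*36)*(21/22 + 8/9) = -216*365/198 = -4380/11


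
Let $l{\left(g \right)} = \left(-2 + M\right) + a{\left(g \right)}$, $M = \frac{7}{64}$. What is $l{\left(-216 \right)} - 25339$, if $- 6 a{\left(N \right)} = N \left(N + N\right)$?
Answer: $- \frac{2617145}{64} \approx -40893.0$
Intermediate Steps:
$M = \frac{7}{64}$ ($M = 7 \cdot \frac{1}{64} = \frac{7}{64} \approx 0.10938$)
$a{\left(N \right)} = - \frac{N^{2}}{3}$ ($a{\left(N \right)} = - \frac{N \left(N + N\right)}{6} = - \frac{N 2 N}{6} = - \frac{2 N^{2}}{6} = - \frac{N^{2}}{3}$)
$l{\left(g \right)} = - \frac{121}{64} - \frac{g^{2}}{3}$ ($l{\left(g \right)} = \left(-2 + \frac{7}{64}\right) - \frac{g^{2}}{3} = - \frac{121}{64} - \frac{g^{2}}{3}$)
$l{\left(-216 \right)} - 25339 = \left(- \frac{121}{64} - \frac{\left(-216\right)^{2}}{3}\right) - 25339 = \left(- \frac{121}{64} - 15552\right) - 25339 = - \frac{995449}{64} - 25339 = - \frac{2617145}{64}$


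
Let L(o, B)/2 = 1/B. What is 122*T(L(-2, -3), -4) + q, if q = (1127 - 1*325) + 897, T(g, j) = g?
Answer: 4853/3 ≈ 1617.7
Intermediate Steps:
L(o, B) = 2/B
q = 1699 (q = (1127 - 325) + 897 = 802 + 897 = 1699)
122*T(L(-2, -3), -4) + q = 122*(2/(-3)) + 1699 = 122*(2*(-⅓)) + 1699 = 122*(-⅔) + 1699 = -244/3 + 1699 = 4853/3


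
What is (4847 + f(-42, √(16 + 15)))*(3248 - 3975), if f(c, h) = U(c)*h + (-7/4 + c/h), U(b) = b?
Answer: -14089987/4 + 977088*√31/31 ≈ -3.3470e+6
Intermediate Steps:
f(c, h) = -7/4 + c*h + c/h (f(c, h) = c*h + (-7/4 + c/h) = -7/4 + c*h + c/h)
(4847 + f(-42, √(16 + 15)))*(3248 - 3975) = (4847 + (-7/4 - 42*√(16 + 15) - 42/√(16 + 15)))*(3248 - 3975) = (4847 + (-7/4 - 42*√31 - 42*√31/31))*(-727) = (4847 + (-7/4 - 1344*√31/31))*(-727) = (19381/4 - 1344*√31/31)*(-727) = -14089987/4 + 977088*√31/31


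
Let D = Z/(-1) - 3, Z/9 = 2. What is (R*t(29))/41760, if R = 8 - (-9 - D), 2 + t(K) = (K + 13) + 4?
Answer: -11/2610 ≈ -0.0042146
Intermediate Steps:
Z = 18 (Z = 9*2 = 18)
D = -21 (D = 18/(-1) - 3 = -1*18 - 3 = -18 - 3 = -21)
t(K) = 15 + K (t(K) = -2 + ((K + 13) + 4) = -2 + ((13 + K) + 4) = -2 + (17 + K) = 15 + K)
R = -4 (R = 8 - (-9 - 1*(-21)) = 8 - (-9 + 21) = 8 - 1*12 = 8 - 12 = -4)
(R*t(29))/41760 = -4*(15 + 29)/41760 = -4*44*(1/41760) = -176*1/41760 = -11/2610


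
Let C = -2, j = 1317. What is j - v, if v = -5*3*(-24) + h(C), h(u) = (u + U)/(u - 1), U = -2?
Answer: 2867/3 ≈ 955.67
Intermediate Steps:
h(u) = (-2 + u)/(-1 + u) (h(u) = (u - 2)/(u - 1) = (-2 + u)/(-1 + u))
v = 1084/3 (v = -5*3*(-24) + (-2 - 2)/(-1 - 2) = -15*(-24) - 4/(-3) = 360 - ⅓*(-4) = 360 + 4/3 = 1084/3 ≈ 361.33)
j - v = 1317 - 1*1084/3 = 1317 - 1084/3 = 2867/3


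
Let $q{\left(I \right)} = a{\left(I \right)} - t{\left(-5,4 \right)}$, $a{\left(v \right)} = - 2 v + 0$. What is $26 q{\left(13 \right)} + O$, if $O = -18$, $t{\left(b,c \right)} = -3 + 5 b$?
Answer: $34$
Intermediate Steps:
$a{\left(v \right)} = - 2 v$
$q{\left(I \right)} = 28 - 2 I$ ($q{\left(I \right)} = - 2 I - \left(-3 + 5 \left(-5\right)\right) = - 2 I - \left(-3 - 25\right) = - 2 I - -28 = - 2 I + 28 = 28 - 2 I$)
$26 q{\left(13 \right)} + O = 26 \left(28 - 26\right) - 18 = 26 \cdot 2 - 18 = 52 - 18 = 34$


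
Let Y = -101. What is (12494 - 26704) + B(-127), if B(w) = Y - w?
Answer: -14184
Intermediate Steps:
B(w) = -101 - w
(12494 - 26704) + B(-127) = (12494 - 26704) + (-101 - 1*(-127)) = -14210 + (-101 + 127) = -14210 + 26 = -14184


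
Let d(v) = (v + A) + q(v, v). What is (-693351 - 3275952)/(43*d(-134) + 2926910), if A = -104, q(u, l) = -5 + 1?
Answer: -1323101/972168 ≈ -1.3610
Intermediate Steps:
q(u, l) = -4
d(v) = -108 + v (d(v) = (v - 104) - 4 = (-104 + v) - 4 = -108 + v)
(-693351 - 3275952)/(43*d(-134) + 2926910) = (-693351 - 3275952)/(43*(-108 - 134) + 2926910) = -3969303/(43*(-242) + 2926910) = -3969303/(-10406 + 2926910) = -3969303/2916504 = -3969303*1/2916504 = -1323101/972168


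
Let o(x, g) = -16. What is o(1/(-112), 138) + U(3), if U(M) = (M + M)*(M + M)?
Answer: 20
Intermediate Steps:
U(M) = 4*M² (U(M) = (2*M)*(2*M) = 4*M²)
o(1/(-112), 138) + U(3) = -16 + 4*3² = -16 + 4*9 = -16 + 36 = 20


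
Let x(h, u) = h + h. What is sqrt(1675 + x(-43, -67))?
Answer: sqrt(1589) ≈ 39.862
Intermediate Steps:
x(h, u) = 2*h
sqrt(1675 + x(-43, -67)) = sqrt(1675 + 2*(-43)) = sqrt(1675 - 86) = sqrt(1589)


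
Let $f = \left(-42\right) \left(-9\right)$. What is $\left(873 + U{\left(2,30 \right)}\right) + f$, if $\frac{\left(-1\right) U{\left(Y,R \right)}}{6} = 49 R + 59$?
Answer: $-7923$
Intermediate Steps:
$U{\left(Y,R \right)} = -354 - 294 R$ ($U{\left(Y,R \right)} = - 6 \left(49 R + 59\right) = - 6 \left(59 + 49 R\right) = -354 - 294 R$)
$f = 378$
$\left(873 + U{\left(2,30 \right)}\right) + f = \left(873 - 9174\right) + 378 = -8301 + 378 = -7923$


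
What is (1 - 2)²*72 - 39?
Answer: 33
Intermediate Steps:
(1 - 2)²*72 - 39 = (-1)²*72 - 39 = 1*72 - 39 = 72 - 39 = 33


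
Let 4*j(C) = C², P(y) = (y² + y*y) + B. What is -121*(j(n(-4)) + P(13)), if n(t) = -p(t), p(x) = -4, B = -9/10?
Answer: -412731/10 ≈ -41273.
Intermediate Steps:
B = -9/10 (B = -9*⅒ = -9/10 ≈ -0.90000)
P(y) = -9/10 + 2*y² (P(y) = (y² + y*y) - 9/10 = (y² + y²) - 9/10 = 2*y² - 9/10 = -9/10 + 2*y²)
n(t) = 4 (n(t) = -1*(-4) = 4)
j(C) = C²/4
-121*(j(n(-4)) + P(13)) = -121*((¼)*4² + (-9/10 + 2*13²)) = -121*((¼)*16 + (-9/10 + 2*169)) = -121*(4 + (-9/10 + 338)) = -121*(4 + 3371/10) = -121*3411/10 = -412731/10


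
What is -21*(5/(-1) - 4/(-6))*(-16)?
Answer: -1456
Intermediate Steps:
-21*(5/(-1) - 4/(-6))*(-16) = -21*(5*(-1) - 4*(-1/6))*(-16) = -21*(-5 + 2/3)*(-16) = -21*(-13/3)*(-16) = 91*(-16) = -1456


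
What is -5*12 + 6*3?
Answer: -42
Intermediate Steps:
-5*12 + 6*3 = -60 + 18 = -42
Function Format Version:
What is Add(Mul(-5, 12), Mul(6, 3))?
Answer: -42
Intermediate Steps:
Add(Mul(-5, 12), Mul(6, 3)) = Add(-60, 18) = -42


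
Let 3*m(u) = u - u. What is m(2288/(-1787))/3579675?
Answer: 0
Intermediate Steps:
m(u) = 0 (m(u) = (u - u)/3 = (⅓)*0 = 0)
m(2288/(-1787))/3579675 = 0/3579675 = 0*(1/3579675) = 0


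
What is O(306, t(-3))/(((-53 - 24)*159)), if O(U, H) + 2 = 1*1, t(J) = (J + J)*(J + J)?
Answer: 1/12243 ≈ 8.1679e-5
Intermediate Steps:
t(J) = 4*J² (t(J) = (2*J)*(2*J) = 4*J²)
O(U, H) = -1 (O(U, H) = -2 + 1*1 = -2 + 1 = -1)
O(306, t(-3))/(((-53 - 24)*159)) = -1/((-53 - 24)*159) = -1/((-77*159)) = -1/(-12243) = -1*(-1/12243) = 1/12243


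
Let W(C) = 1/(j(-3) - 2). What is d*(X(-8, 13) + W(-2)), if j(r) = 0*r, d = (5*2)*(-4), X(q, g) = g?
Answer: -500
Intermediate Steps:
d = -40 (d = 10*(-4) = -40)
j(r) = 0
W(C) = -½ (W(C) = 1/(0 - 2) = 1/(-2) = -½)
d*(X(-8, 13) + W(-2)) = -40*(13 - ½) = -40*25/2 = -500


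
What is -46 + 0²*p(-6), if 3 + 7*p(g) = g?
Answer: -46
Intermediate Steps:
p(g) = -3/7 + g/7
-46 + 0²*p(-6) = -46 + 0²*(-3/7 + (⅐)*(-6)) = -46 + 0*(-3/7 - 6/7) = -46 + 0*(-9/7) = -46 + 0 = -46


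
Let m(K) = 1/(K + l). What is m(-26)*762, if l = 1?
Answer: -762/25 ≈ -30.480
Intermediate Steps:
m(K) = 1/(1 + K) (m(K) = 1/(K + 1) = 1/(1 + K))
m(-26)*762 = 762/(1 - 26) = 762/(-25) = -1/25*762 = -762/25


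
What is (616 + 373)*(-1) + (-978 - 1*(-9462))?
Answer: 7495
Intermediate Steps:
(616 + 373)*(-1) + (-978 - 1*(-9462)) = 989*(-1) + (-978 + 9462) = -989 + 8484 = 7495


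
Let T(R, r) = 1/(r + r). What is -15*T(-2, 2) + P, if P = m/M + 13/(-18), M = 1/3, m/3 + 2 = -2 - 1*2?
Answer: -2105/36 ≈ -58.472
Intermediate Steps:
m = -18 (m = -6 + 3*(-2 - 1*2) = -6 + 3*(-2 - 2) = -6 + 3*(-4) = -6 - 12 = -18)
T(R, r) = 1/(2*r)
M = ⅓ ≈ 0.33333
P = -985/18 (P = -18/⅓ + 13/(-18) = -18*3 + 13*(-1/18) = -54 - 13/18 = -985/18 ≈ -54.722)
-15*T(-2, 2) + P = -15/(2*2) - 985/18 = -15*¼ - 985/18 = -15/4 - 985/18 = -2105/36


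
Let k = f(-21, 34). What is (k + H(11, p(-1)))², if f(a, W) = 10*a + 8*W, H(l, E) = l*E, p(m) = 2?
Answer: 7056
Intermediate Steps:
H(l, E) = E*l
f(a, W) = 8*W + 10*a
k = 62 (k = 8*34 + 10*(-21) = 272 - 210 = 62)
(k + H(11, p(-1)))² = (62 + 2*11)² = (62 + 22)² = 84² = 7056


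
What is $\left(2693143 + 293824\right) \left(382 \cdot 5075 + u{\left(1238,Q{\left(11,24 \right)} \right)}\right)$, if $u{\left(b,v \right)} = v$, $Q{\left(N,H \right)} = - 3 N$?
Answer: $5790585004639$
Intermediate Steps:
$\left(2693143 + 293824\right) \left(382 \cdot 5075 + u{\left(1238,Q{\left(11,24 \right)} \right)}\right) = \left(2693143 + 293824\right) \left(382 \cdot 5075 - 33\right) = 2986967 \left(1938650 - 33\right) = 2986967 \cdot 1938617 = 5790585004639$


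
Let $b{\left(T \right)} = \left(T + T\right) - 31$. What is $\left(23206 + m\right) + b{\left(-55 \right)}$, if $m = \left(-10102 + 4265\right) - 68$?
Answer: $17160$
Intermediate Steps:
$b{\left(T \right)} = -31 + 2 T$ ($b{\left(T \right)} = 2 T - 31 = -31 + 2 T$)
$m = -5905$ ($m = -5837 - 68 = -5905$)
$\left(23206 + m\right) + b{\left(-55 \right)} = \left(23206 - 5905\right) + \left(-31 + 2 \left(-55\right)\right) = 17301 - 141 = 17160$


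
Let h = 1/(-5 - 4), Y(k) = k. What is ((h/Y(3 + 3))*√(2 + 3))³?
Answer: -5*√5/157464 ≈ -7.1003e-5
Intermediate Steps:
h = -⅑ (h = 1/(-9) = -⅑ ≈ -0.11111)
((h/Y(3 + 3))*√(2 + 3))³ = ((-1/(9*(3 + 3)))*√(2 + 3))³ = ((-⅑/6)*√5)³ = ((-⅑*⅙)*√5)³ = (-√5/54)³ = -5*√5/157464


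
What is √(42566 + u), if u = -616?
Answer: 5*√1678 ≈ 204.82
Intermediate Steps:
√(42566 + u) = √(42566 - 616) = √41950 = 5*√1678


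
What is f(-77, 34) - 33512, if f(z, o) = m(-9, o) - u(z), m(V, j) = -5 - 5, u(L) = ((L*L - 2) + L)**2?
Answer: -34256022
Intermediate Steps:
u(L) = (-2 + L + L**2)**2 (u(L) = ((L**2 - 2) + L)**2 = ((-2 + L**2) + L)**2 = (-2 + L + L**2)**2)
m(V, j) = -10
f(z, o) = -10 - (-2 + z + z**2)**2
f(-77, 34) - 33512 = (-10 - (-2 - 77 + (-77)**2)**2) - 33512 = (-10 - (-2 - 77 + 5929)**2) - 33512 = (-10 - 1*5850**2) - 33512 = (-10 - 1*34222500) - 33512 = (-10 - 34222500) - 33512 = -34222510 - 33512 = -34256022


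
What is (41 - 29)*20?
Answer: 240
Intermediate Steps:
(41 - 29)*20 = 12*20 = 240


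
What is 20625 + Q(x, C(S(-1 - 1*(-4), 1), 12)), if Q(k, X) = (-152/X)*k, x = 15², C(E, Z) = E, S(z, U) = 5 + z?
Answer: 16350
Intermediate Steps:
x = 225
Q(k, X) = -152*k/X
20625 + Q(x, C(S(-1 - 1*(-4), 1), 12)) = 20625 - 152*225/(5 + (-1 - 1*(-4))) = 20625 - 152*225/(5 + (-1 + 4)) = 20625 - 152*225/(5 + 3) = 20625 - 152*225/8 = 20625 - 152*225*⅛ = 20625 - 4275 = 16350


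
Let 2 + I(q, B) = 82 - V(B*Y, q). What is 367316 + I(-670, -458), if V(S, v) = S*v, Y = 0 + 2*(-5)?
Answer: 3435996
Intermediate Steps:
Y = -10 (Y = 0 - 10 = -10)
I(q, B) = 80 + 10*B*q (I(q, B) = -2 + (82 - B*(-10)*q) = -2 + (82 - (-10*B)*q) = -2 + (82 - (-10)*B*q) = -2 + (82 + 10*B*q) = 80 + 10*B*q)
367316 + I(-670, -458) = 367316 + (80 + 10*(-458)*(-670)) = 367316 + (80 + 3068600) = 367316 + 3068680 = 3435996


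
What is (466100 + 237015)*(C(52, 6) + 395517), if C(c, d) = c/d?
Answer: 834300087355/3 ≈ 2.7810e+11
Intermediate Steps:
(466100 + 237015)*(C(52, 6) + 395517) = (466100 + 237015)*(52/6 + 395517) = 703115*(52*(1/6) + 395517) = 703115*(26/3 + 395517) = 703115*(1186577/3) = 834300087355/3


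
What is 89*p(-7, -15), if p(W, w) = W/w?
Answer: 623/15 ≈ 41.533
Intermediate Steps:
89*p(-7, -15) = 89*(-7/(-15)) = 89*(-7*(-1/15)) = 89*(7/15) = 623/15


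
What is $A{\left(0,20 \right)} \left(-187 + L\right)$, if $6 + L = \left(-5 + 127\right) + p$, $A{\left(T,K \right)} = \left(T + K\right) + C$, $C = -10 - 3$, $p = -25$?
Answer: $-672$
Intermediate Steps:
$C = -13$
$A{\left(T,K \right)} = -13 + K + T$ ($A{\left(T,K \right)} = \left(T + K\right) - 13 = \left(K + T\right) - 13 = -13 + K + T$)
$L = 91$ ($L = -6 + \left(\left(-5 + 127\right) - 25\right) = -6 + \left(122 - 25\right) = -6 + 97 = 91$)
$A{\left(0,20 \right)} \left(-187 + L\right) = \left(-13 + 20 + 0\right) \left(-187 + 91\right) = 7 \left(-96\right) = -672$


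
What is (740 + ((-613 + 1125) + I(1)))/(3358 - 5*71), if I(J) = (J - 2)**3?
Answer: 417/1001 ≈ 0.41658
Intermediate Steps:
I(J) = (-2 + J)**3
(740 + ((-613 + 1125) + I(1)))/(3358 - 5*71) = (740 + ((-613 + 1125) + (-2 + 1)**3))/(3358 - 5*71) = (740 + (512 + (-1)**3))/(3358 - 355) = (740 + (512 - 1))/3003 = (740 + 511)*(1/3003) = 1251*(1/3003) = 417/1001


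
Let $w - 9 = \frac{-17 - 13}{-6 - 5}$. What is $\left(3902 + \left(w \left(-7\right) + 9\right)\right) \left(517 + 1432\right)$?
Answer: $\frac{82087982}{11} \approx 7.4625 \cdot 10^{6}$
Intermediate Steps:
$w = \frac{129}{11}$ ($w = 9 + \frac{-17 - 13}{-6 - 5} = 9 - \frac{30}{-11} = 9 - - \frac{30}{11} = 9 + \frac{30}{11} = \frac{129}{11} \approx 11.727$)
$\left(3902 + \left(w \left(-7\right) + 9\right)\right) \left(517 + 1432\right) = \left(3902 + \left(\frac{129}{11} \left(-7\right) + 9\right)\right) \left(517 + 1432\right) = \left(3902 + \left(- \frac{903}{11} + 9\right)\right) 1949 = \left(3902 - \frac{804}{11}\right) 1949 = \frac{42118}{11} \cdot 1949 = \frac{82087982}{11}$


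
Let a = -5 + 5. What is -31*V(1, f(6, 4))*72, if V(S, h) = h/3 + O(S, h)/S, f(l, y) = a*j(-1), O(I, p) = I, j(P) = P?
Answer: -2232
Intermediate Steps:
a = 0
f(l, y) = 0 (f(l, y) = 0*(-1) = 0)
V(S, h) = 1 + h/3 (V(S, h) = h/3 + S/S = h*(1/3) + 1 = h/3 + 1 = 1 + h/3)
-31*V(1, f(6, 4))*72 = -31*(1 + (1/3)*0)*72 = -31*(1 + 0)*72 = -31*1*72 = -31*72 = -2232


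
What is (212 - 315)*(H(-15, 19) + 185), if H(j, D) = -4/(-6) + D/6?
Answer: -116699/6 ≈ -19450.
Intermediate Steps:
H(j, D) = ⅔ + D/6 (H(j, D) = -4*(-⅙) + D*(⅙) = ⅔ + D/6)
(212 - 315)*(H(-15, 19) + 185) = (212 - 315)*((⅔ + (⅙)*19) + 185) = -103*((⅔ + 19/6) + 185) = -103*(23/6 + 185) = -103*1133/6 = -116699/6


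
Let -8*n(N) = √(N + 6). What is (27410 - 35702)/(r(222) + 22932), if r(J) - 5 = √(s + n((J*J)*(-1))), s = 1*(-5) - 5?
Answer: -33168/(91748 + √2*√(-80 - I*√49278)) ≈ -0.36146 - 7.002e-5*I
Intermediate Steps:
s = -10 (s = -5 - 5 = -10)
n(N) = -√(6 + N)/8 (n(N) = -√(N + 6)/8 = -√(6 + N)/8)
r(J) = 5 + √(-10 - √(6 - J²)/8) (r(J) = 5 + √(-10 - √(6 + (J*J)*(-1))/8) = 5 + √(-10 - √(6 + J²*(-1))/8) = 5 + √(-10 - √(6 - J²)/8))
(27410 - 35702)/(r(222) + 22932) = (27410 - 35702)/((5 + √(-160 - 2*√(6 - 1*222²))/4) + 22932) = -8292/((5 + √(-160 - 2*√(6 - 1*49284))/4) + 22932) = -8292/((5 + √(-160 - 2*√(6 - 49284))/4) + 22932) = -8292/((5 + √(-160 - 2*I*√49278)/4) + 22932) = -8292/(22937 + √(-160 - 2*I*√49278)/4)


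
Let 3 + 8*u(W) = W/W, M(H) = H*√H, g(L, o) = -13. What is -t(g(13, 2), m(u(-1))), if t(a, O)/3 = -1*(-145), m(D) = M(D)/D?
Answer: -435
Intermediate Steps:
M(H) = H^(3/2)
u(W) = -¼ (u(W) = -3/8 + (W/W)/8 = -3/8 + (⅛)*1 = -3/8 + ⅛ = -¼)
m(D) = √D (m(D) = D^(3/2)/D = √D)
t(a, O) = 435 (t(a, O) = 3*(-1*(-145)) = 3*145 = 435)
-t(g(13, 2), m(u(-1))) = -1*435 = -435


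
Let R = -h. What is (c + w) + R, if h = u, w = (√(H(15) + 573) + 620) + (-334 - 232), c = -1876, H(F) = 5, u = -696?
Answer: -1126 + 17*√2 ≈ -1102.0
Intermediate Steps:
w = 54 + 17*√2 (w = (√(5 + 573) + 620) + (-334 - 232) = (√578 + 620) - 566 = (17*√2 + 620) - 566 = (620 + 17*√2) - 566 = 54 + 17*√2 ≈ 78.042)
h = -696
R = 696 (R = -1*(-696) = 696)
(c + w) + R = (-1876 + (54 + 17*√2)) + 696 = (-1822 + 17*√2) + 696 = -1126 + 17*√2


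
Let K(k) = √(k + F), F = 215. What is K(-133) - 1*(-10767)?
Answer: 10767 + √82 ≈ 10776.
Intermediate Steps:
K(k) = √(215 + k) (K(k) = √(k + 215) = √(215 + k))
K(-133) - 1*(-10767) = √(215 - 133) - 1*(-10767) = √82 + 10767 = 10767 + √82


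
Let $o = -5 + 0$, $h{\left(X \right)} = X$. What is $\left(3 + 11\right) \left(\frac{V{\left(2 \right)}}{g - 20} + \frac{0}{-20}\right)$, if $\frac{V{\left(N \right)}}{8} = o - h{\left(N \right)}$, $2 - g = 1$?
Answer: $\frac{784}{19} \approx 41.263$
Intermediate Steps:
$o = -5$
$g = 1$ ($g = 2 - 1 = 1$)
$V{\left(N \right)} = -40 - 8 N$ ($V{\left(N \right)} = 8 \left(-5 - N\right) = -40 - 8 N$)
$\left(3 + 11\right) \left(\frac{V{\left(2 \right)}}{g - 20} + \frac{0}{-20}\right) = \left(3 + 11\right) \left(\frac{-40 - 16}{1 - 20} + \frac{0}{-20}\right) = 14 \left(\frac{-40 - 16}{1 - 20} + 0 \left(- \frac{1}{20}\right)\right) = 14 \left(- \frac{56}{-19} + 0\right) = 14 \left(\left(-56\right) \left(- \frac{1}{19}\right) + 0\right) = 14 \left(\frac{56}{19} + 0\right) = 14 \cdot \frac{56}{19} = \frac{784}{19}$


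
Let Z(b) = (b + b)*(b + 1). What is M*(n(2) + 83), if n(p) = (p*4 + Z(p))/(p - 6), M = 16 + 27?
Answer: 3354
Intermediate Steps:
M = 43
Z(b) = 2*b*(1 + b) (Z(b) = (2*b)*(1 + b) = 2*b*(1 + b))
n(p) = (4*p + 2*p*(1 + p))/(-6 + p) (n(p) = (p*4 + 2*p*(1 + p))/(p - 6) = (4*p + 2*p*(1 + p))/(-6 + p))
M*(n(2) + 83) = 43*(2*2*(3 + 2)/(-6 + 2) + 83) = 43*(2*2*5/(-4) + 83) = 43*(2*2*(-1/4)*5 + 83) = 43*(-5 + 83) = 43*78 = 3354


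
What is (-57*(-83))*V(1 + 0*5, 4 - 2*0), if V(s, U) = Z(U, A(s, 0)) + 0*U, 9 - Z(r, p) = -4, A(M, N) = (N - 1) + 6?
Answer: 61503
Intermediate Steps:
A(M, N) = 5 + N (A(M, N) = (-1 + N) + 6 = 5 + N)
Z(r, p) = 13 (Z(r, p) = 9 - 1*(-4) = 9 + 4 = 13)
V(s, U) = 13 (V(s, U) = 13 + 0*U = 13 + 0 = 13)
(-57*(-83))*V(1 + 0*5, 4 - 2*0) = -57*(-83)*13 = 4731*13 = 61503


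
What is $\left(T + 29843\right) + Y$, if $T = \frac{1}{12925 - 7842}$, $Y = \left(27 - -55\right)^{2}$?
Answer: $\frac{185870062}{5083} \approx 36567.0$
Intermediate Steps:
$Y = 6724$ ($Y = \left(27 + 55\right)^{2} = 82^{2} = 6724$)
$T = \frac{1}{5083} \approx 0.00019673$
$\left(T + 29843\right) + Y = \left(\frac{1}{5083} + 29843\right) + 6724 = \frac{151691970}{5083} + 6724 = \frac{185870062}{5083}$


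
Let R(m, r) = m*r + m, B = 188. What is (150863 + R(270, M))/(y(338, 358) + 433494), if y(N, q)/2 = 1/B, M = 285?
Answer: 21439802/40748437 ≈ 0.52615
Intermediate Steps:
R(m, r) = m + m*r
y(N, q) = 1/94 (y(N, q) = 2/188 = 2*(1/188) = 1/94)
(150863 + R(270, M))/(y(338, 358) + 433494) = (150863 + 270*(1 + 285))/(1/94 + 433494) = (150863 + 270*286)/(40748437/94) = (150863 + 77220)*(94/40748437) = 228083*(94/40748437) = 21439802/40748437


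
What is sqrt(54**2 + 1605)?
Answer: sqrt(4521) ≈ 67.238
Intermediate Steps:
sqrt(54**2 + 1605) = sqrt(2916 + 1605) = sqrt(4521)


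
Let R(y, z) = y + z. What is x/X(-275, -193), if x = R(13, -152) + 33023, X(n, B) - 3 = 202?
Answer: 32884/205 ≈ 160.41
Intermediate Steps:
X(n, B) = 205 (X(n, B) = 3 + 202 = 205)
x = 32884 (x = (13 - 152) + 33023 = -139 + 33023 = 32884)
x/X(-275, -193) = 32884/205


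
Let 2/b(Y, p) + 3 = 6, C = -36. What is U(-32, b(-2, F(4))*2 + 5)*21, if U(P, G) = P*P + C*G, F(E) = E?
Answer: 16716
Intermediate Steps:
b(Y, p) = ⅔ (b(Y, p) = 2/(-3 + 6) = 2/3 = 2*(⅓) = ⅔)
U(P, G) = P² - 36*G (U(P, G) = P*P - 36*G = P² - 36*G)
U(-32, b(-2, F(4))*2 + 5)*21 = ((-32)² - 36*((⅔)*2 + 5))*21 = (1024 - 36*(4/3 + 5))*21 = (1024 - 36*19/3)*21 = (1024 - 228)*21 = 796*21 = 16716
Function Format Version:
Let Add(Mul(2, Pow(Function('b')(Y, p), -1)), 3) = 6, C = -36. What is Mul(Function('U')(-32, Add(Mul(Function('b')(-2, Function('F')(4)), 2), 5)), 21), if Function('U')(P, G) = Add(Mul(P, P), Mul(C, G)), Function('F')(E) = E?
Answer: 16716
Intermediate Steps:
Function('b')(Y, p) = Rational(2, 3) (Function('b')(Y, p) = Mul(2, Pow(Add(-3, 6), -1)) = Mul(2, Pow(3, -1)) = Mul(2, Rational(1, 3)) = Rational(2, 3))
Function('U')(P, G) = Add(Pow(P, 2), Mul(-36, G)) (Function('U')(P, G) = Add(Mul(P, P), Mul(-36, G)) = Add(Pow(P, 2), Mul(-36, G)))
Mul(Function('U')(-32, Add(Mul(Function('b')(-2, Function('F')(4)), 2), 5)), 21) = Mul(Add(Pow(-32, 2), Mul(-36, Add(Mul(Rational(2, 3), 2), 5))), 21) = Mul(Add(1024, Mul(-36, Add(Rational(4, 3), 5))), 21) = Mul(Add(1024, Mul(-36, Rational(19, 3))), 21) = Mul(Add(1024, -228), 21) = Mul(796, 21) = 16716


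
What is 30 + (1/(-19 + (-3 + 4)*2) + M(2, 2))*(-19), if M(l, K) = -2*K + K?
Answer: 1175/17 ≈ 69.118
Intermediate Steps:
M(l, K) = -K
30 + (1/(-19 + (-3 + 4)*2) + M(2, 2))*(-19) = 30 + (1/(-19 + (-3 + 4)*2) - 1*2)*(-19) = 30 + (1/(-19 + 1*2) - 2)*(-19) = 30 + (1/(-19 + 2) - 2)*(-19) = 30 + (1/(-17) - 2)*(-19) = 30 + (-1/17 - 2)*(-19) = 30 - 35/17*(-19) = 30 + 665/17 = 1175/17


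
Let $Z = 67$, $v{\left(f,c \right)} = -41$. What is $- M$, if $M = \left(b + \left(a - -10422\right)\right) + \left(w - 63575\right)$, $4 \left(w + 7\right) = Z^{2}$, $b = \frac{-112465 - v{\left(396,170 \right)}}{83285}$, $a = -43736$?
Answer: $\frac{31906516771}{333140} \approx 95775.0$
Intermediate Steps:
$b = - \frac{112424}{83285}$ ($b = \frac{-112465 - -41}{83285} = \left(-112465 + 41\right) \frac{1}{83285} = \left(-112424\right) \frac{1}{83285} = - \frac{112424}{83285} \approx -1.3499$)
$w = \frac{4461}{4}$ ($w = -7 + \frac{67^{2}}{4} = -7 + \frac{1}{4} \cdot 4489 = -7 + \frac{4489}{4} = \frac{4461}{4} \approx 1115.3$)
$M = - \frac{31906516771}{333140}$ ($M = \left(- \frac{112424}{83285} - 33314\right) + \left(\frac{4461}{4} - 63575\right) = \left(- \frac{112424}{83285} + \left(-43736 + 10422\right)\right) + \left(\frac{4461}{4} - 63575\right) = \left(- \frac{112424}{83285} - 33314\right) - \frac{249839}{4} = - \frac{2774668914}{83285} - \frac{249839}{4} = - \frac{31906516771}{333140} \approx -95775.0$)
$- M = \left(-1\right) \left(- \frac{31906516771}{333140}\right) = \frac{31906516771}{333140}$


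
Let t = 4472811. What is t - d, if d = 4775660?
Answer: -302849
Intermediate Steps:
t - d = 4472811 - 1*4775660 = 4472811 - 4775660 = -302849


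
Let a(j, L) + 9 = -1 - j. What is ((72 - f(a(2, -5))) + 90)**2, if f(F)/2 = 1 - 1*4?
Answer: 28224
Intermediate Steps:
a(j, L) = -10 - j (a(j, L) = -9 + (-1 - j) = -10 - j)
f(F) = -6 (f(F) = 2*(1 - 1*4) = 2*(1 - 4) = 2*(-3) = -6)
((72 - f(a(2, -5))) + 90)**2 = ((72 - 1*(-6)) + 90)**2 = ((72 + 6) + 90)**2 = (78 + 90)**2 = 168**2 = 28224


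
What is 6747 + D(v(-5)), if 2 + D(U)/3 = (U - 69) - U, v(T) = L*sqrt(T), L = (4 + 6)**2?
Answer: 6534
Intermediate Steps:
L = 100 (L = 10**2 = 100)
v(T) = 100*sqrt(T)
D(U) = -213 (D(U) = -6 + 3*((U - 69) - U) = -6 + 3*((-69 + U) - U) = -6 + 3*(-69) = -6 - 207 = -213)
6747 + D(v(-5)) = 6747 - 213 = 6534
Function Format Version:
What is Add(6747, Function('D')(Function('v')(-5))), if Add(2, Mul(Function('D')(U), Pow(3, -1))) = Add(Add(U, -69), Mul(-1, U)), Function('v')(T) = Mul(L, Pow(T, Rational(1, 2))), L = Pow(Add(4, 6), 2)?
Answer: 6534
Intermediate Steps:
L = 100 (L = Pow(10, 2) = 100)
Function('v')(T) = Mul(100, Pow(T, Rational(1, 2)))
Function('D')(U) = -213 (Function('D')(U) = Add(-6, Mul(3, Add(Add(U, -69), Mul(-1, U)))) = Add(-6, Mul(3, Add(Add(-69, U), Mul(-1, U)))) = Add(-6, Mul(3, -69)) = Add(-6, -207) = -213)
Add(6747, Function('D')(Function('v')(-5))) = Add(6747, -213) = 6534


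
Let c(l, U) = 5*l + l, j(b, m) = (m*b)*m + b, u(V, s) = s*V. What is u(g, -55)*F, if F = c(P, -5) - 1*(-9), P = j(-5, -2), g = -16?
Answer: -124080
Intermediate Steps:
u(V, s) = V*s
j(b, m) = b + b*m**2 (j(b, m) = (b*m)*m + b = b*m**2 + b = b + b*m**2)
P = -25 (P = -5*(1 + (-2)**2) = -5*(1 + 4) = -5*5 = -25)
c(l, U) = 6*l
F = -141 (F = 6*(-25) - 1*(-9) = -150 + 9 = -141)
u(g, -55)*F = -16*(-55)*(-141) = 880*(-141) = -124080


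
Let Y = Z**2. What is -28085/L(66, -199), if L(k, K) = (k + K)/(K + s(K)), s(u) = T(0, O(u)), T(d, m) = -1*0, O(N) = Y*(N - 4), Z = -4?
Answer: -5588915/133 ≈ -42022.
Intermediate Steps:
Y = 16 (Y = (-4)**2 = 16)
O(N) = -64 + 16*N (O(N) = 16*(N - 4) = 16*(-4 + N) = -64 + 16*N)
T(d, m) = 0
s(u) = 0
L(k, K) = (K + k)/K (L(k, K) = (k + K)/(K + 0) = (K + k)/K)
-28085/L(66, -199) = -28085*(-199/(-199 + 66)) = -28085/((-1/199*(-133))) = -28085/133/199 = -28085*199/133 = -5588915/133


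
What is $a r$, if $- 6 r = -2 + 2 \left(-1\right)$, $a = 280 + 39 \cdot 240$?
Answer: $\frac{19280}{3} \approx 6426.7$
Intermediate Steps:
$a = 9640$ ($a = 280 + 9360 = 9640$)
$r = \frac{2}{3}$ ($r = - \frac{-2 + 2 \left(-1\right)}{6} = - \frac{-2 - 2}{6} = \left(- \frac{1}{6}\right) \left(-4\right) = \frac{2}{3} \approx 0.66667$)
$a r = 9640 \cdot \frac{2}{3} = \frac{19280}{3}$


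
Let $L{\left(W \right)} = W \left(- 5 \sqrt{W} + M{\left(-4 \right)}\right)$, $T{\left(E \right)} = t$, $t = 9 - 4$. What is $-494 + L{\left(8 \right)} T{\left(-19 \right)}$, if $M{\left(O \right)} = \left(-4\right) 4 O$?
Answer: $2066 - 400 \sqrt{2} \approx 1500.3$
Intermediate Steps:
$M{\left(O \right)} = - 16 O$
$t = 5$ ($t = 9 - 4 = 5$)
$T{\left(E \right)} = 5$
$L{\left(W \right)} = W \left(64 - 5 \sqrt{W}\right)$ ($L{\left(W \right)} = W \left(- 5 \sqrt{W} - -64\right) = W \left(- 5 \sqrt{W} + 64\right) = W \left(64 - 5 \sqrt{W}\right)$)
$-494 + L{\left(8 \right)} T{\left(-19 \right)} = -494 + \left(- 5 \cdot 8^{\frac{3}{2}} + 64 \cdot 8\right) 5 = -494 + \left(- 5 \cdot 16 \sqrt{2} + 512\right) 5 = -494 + \left(- 80 \sqrt{2} + 512\right) 5 = -494 + \left(512 - 80 \sqrt{2}\right) 5 = -494 + \left(2560 - 400 \sqrt{2}\right) = 2066 - 400 \sqrt{2}$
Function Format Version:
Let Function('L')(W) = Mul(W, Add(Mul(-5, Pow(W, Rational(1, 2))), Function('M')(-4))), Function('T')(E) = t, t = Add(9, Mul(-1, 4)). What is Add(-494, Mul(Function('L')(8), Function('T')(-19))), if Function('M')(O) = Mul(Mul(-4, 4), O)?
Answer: Add(2066, Mul(-400, Pow(2, Rational(1, 2)))) ≈ 1500.3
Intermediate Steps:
Function('M')(O) = Mul(-16, O)
t = 5 (t = Add(9, -4) = 5)
Function('T')(E) = 5
Function('L')(W) = Mul(W, Add(64, Mul(-5, Pow(W, Rational(1, 2))))) (Function('L')(W) = Mul(W, Add(Mul(-5, Pow(W, Rational(1, 2))), Mul(-16, -4))) = Mul(W, Add(Mul(-5, Pow(W, Rational(1, 2))), 64)) = Mul(W, Add(64, Mul(-5, Pow(W, Rational(1, 2))))))
Add(-494, Mul(Function('L')(8), Function('T')(-19))) = Add(-494, Mul(Add(Mul(-5, Pow(8, Rational(3, 2))), Mul(64, 8)), 5)) = Add(-494, Mul(Add(Mul(-5, Mul(16, Pow(2, Rational(1, 2)))), 512), 5)) = Add(-494, Mul(Add(Mul(-80, Pow(2, Rational(1, 2))), 512), 5)) = Add(-494, Mul(Add(512, Mul(-80, Pow(2, Rational(1, 2)))), 5)) = Add(-494, Add(2560, Mul(-400, Pow(2, Rational(1, 2))))) = Add(2066, Mul(-400, Pow(2, Rational(1, 2))))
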